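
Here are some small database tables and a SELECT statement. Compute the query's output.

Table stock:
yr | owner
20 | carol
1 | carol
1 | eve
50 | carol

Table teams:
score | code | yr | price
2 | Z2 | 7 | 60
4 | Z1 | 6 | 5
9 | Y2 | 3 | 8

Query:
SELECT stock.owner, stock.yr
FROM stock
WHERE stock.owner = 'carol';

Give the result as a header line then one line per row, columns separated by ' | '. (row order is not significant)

== RESULT ==
stock.owner | stock.yr
carol | 20
carol | 1
carol | 50

Derivation:
After WHERE (3 rows):
stock.yr | stock.owner
20 | carol
1 | carol
50 | carol
After SELECT (3 rows):
stock.owner | stock.yr
carol | 20
carol | 1
carol | 50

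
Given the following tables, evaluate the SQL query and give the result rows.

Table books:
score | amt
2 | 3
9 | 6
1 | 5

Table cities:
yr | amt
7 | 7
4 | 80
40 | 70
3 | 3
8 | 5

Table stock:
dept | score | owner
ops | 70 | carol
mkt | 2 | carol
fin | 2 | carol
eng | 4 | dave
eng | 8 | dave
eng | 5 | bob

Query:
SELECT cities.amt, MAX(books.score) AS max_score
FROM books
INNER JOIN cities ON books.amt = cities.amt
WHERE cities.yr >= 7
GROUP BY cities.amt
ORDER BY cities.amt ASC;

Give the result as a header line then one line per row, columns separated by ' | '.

== RESULT ==
cities.amt | max_score
5 | 1

Derivation:
After JOIN cities (2 rows):
books.score | books.amt | cities.yr | cities.amt
2 | 3 | 3 | 3
1 | 5 | 8 | 5
After WHERE (1 rows):
books.score | books.amt | cities.yr | cities.amt
1 | 5 | 8 | 5
After GROUP BY (1 rows):
cities.amt | max_score
5 | 1
After ORDER BY (1 rows):
cities.amt | max_score
5 | 1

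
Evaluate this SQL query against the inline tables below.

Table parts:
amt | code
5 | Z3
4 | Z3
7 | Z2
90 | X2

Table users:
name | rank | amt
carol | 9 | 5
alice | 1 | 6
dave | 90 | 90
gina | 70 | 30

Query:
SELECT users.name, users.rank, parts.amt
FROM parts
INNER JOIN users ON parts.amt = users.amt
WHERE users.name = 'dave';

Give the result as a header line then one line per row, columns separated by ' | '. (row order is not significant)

== RESULT ==
users.name | users.rank | parts.amt
dave | 90 | 90

Derivation:
After JOIN users (2 rows):
parts.amt | parts.code | users.name | users.rank | users.amt
5 | Z3 | carol | 9 | 5
90 | X2 | dave | 90 | 90
After WHERE (1 rows):
parts.amt | parts.code | users.name | users.rank | users.amt
90 | X2 | dave | 90 | 90
After SELECT (1 rows):
users.name | users.rank | parts.amt
dave | 90 | 90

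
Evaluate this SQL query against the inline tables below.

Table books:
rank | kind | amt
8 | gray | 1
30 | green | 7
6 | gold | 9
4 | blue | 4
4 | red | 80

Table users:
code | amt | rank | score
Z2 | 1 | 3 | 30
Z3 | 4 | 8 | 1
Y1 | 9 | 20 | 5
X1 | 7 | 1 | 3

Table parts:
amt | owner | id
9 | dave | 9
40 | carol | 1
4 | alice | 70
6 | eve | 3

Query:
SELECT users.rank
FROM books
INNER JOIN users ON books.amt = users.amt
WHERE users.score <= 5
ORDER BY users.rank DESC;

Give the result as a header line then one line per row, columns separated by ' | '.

== RESULT ==
users.rank
20
8
1

Derivation:
After JOIN users (4 rows):
books.rank | books.kind | books.amt | users.code | users.amt | users.rank | users.score
8 | gray | 1 | Z2 | 1 | 3 | 30
30 | green | 7 | X1 | 7 | 1 | 3
6 | gold | 9 | Y1 | 9 | 20 | 5
4 | blue | 4 | Z3 | 4 | 8 | 1
After WHERE (3 rows):
books.rank | books.kind | books.amt | users.code | users.amt | users.rank | users.score
30 | green | 7 | X1 | 7 | 1 | 3
6 | gold | 9 | Y1 | 9 | 20 | 5
4 | blue | 4 | Z3 | 4 | 8 | 1
After SELECT (3 rows):
users.rank
1
20
8
After ORDER BY (3 rows):
users.rank
20
8
1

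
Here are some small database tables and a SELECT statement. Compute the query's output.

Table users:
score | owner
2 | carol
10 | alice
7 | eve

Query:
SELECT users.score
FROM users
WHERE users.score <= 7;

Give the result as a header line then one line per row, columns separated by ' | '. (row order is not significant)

After WHERE (2 rows):
users.score | users.owner
2 | carol
7 | eve
After SELECT (2 rows):
users.score
2
7

== RESULT ==
users.score
2
7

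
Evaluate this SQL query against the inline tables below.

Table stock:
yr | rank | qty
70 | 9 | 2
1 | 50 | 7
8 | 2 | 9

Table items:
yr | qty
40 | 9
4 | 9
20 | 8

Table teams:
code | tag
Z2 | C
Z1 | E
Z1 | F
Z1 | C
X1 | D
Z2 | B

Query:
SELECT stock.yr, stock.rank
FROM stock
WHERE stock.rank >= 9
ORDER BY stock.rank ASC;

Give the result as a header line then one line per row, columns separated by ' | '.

== RESULT ==
stock.yr | stock.rank
70 | 9
1 | 50

Derivation:
After WHERE (2 rows):
stock.yr | stock.rank | stock.qty
70 | 9 | 2
1 | 50 | 7
After SELECT (2 rows):
stock.yr | stock.rank
70 | 9
1 | 50
After ORDER BY (2 rows):
stock.yr | stock.rank
70 | 9
1 | 50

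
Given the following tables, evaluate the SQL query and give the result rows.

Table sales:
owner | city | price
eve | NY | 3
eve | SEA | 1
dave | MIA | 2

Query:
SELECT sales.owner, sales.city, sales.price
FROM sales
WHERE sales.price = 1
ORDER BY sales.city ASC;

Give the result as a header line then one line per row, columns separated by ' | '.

After WHERE (1 rows):
sales.owner | sales.city | sales.price
eve | SEA | 1
After SELECT (1 rows):
sales.owner | sales.city | sales.price
eve | SEA | 1
After ORDER BY (1 rows):
sales.owner | sales.city | sales.price
eve | SEA | 1

== RESULT ==
sales.owner | sales.city | sales.price
eve | SEA | 1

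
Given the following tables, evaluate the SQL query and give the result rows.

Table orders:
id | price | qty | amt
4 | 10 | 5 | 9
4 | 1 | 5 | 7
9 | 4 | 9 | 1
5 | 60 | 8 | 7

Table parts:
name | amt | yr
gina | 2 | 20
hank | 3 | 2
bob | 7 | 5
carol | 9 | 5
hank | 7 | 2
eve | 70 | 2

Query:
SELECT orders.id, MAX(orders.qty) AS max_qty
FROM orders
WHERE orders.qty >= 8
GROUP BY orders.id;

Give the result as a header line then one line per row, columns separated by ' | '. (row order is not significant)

After WHERE (2 rows):
orders.id | orders.price | orders.qty | orders.amt
9 | 4 | 9 | 1
5 | 60 | 8 | 7
After GROUP BY (2 rows):
orders.id | max_qty
9 | 9
5 | 8

== RESULT ==
orders.id | max_qty
9 | 9
5 | 8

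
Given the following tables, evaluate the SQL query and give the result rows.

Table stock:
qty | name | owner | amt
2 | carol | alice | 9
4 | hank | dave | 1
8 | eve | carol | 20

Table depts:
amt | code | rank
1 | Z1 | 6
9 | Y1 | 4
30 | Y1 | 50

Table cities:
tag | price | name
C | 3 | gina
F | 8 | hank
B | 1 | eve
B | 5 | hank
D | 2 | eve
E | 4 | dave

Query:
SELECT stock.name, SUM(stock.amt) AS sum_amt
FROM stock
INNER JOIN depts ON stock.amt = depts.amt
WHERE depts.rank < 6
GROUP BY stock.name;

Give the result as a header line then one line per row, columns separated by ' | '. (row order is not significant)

After JOIN depts (2 rows):
stock.qty | stock.name | stock.owner | stock.amt | depts.amt | depts.code | depts.rank
2 | carol | alice | 9 | 9 | Y1 | 4
4 | hank | dave | 1 | 1 | Z1 | 6
After WHERE (1 rows):
stock.qty | stock.name | stock.owner | stock.amt | depts.amt | depts.code | depts.rank
2 | carol | alice | 9 | 9 | Y1 | 4
After GROUP BY (1 rows):
stock.name | sum_amt
carol | 9

== RESULT ==
stock.name | sum_amt
carol | 9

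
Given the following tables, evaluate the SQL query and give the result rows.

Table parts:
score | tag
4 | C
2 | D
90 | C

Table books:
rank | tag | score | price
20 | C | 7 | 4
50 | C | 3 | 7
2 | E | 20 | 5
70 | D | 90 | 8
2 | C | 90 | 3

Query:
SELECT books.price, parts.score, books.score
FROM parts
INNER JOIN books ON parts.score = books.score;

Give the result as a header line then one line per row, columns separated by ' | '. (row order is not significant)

== RESULT ==
books.price | parts.score | books.score
8 | 90 | 90
3 | 90 | 90

Derivation:
After JOIN books (2 rows):
parts.score | parts.tag | books.rank | books.tag | books.score | books.price
90 | C | 70 | D | 90 | 8
90 | C | 2 | C | 90 | 3
After SELECT (2 rows):
books.price | parts.score | books.score
8 | 90 | 90
3 | 90 | 90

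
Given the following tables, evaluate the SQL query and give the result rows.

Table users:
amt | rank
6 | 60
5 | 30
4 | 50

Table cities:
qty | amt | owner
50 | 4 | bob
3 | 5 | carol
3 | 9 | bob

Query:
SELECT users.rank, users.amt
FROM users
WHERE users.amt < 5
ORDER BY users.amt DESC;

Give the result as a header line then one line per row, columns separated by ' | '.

After WHERE (1 rows):
users.amt | users.rank
4 | 50
After SELECT (1 rows):
users.rank | users.amt
50 | 4
After ORDER BY (1 rows):
users.rank | users.amt
50 | 4

== RESULT ==
users.rank | users.amt
50 | 4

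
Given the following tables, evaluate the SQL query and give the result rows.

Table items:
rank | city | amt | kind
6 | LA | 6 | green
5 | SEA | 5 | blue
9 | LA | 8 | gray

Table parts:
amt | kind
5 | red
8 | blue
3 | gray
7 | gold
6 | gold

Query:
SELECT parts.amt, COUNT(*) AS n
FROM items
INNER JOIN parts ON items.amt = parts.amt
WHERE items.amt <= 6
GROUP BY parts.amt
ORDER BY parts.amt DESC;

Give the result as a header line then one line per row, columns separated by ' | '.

After JOIN parts (3 rows):
items.rank | items.city | items.amt | items.kind | parts.amt | parts.kind
6 | LA | 6 | green | 6 | gold
5 | SEA | 5 | blue | 5 | red
9 | LA | 8 | gray | 8 | blue
After WHERE (2 rows):
items.rank | items.city | items.amt | items.kind | parts.amt | parts.kind
6 | LA | 6 | green | 6 | gold
5 | SEA | 5 | blue | 5 | red
After GROUP BY (2 rows):
parts.amt | n
6 | 1
5 | 1
After ORDER BY (2 rows):
parts.amt | n
6 | 1
5 | 1

== RESULT ==
parts.amt | n
6 | 1
5 | 1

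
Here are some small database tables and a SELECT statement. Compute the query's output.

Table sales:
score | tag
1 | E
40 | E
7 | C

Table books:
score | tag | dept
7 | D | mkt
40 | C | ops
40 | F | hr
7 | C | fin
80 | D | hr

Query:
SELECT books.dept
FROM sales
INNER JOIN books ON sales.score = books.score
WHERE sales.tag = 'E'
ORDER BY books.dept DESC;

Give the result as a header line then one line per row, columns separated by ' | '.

== RESULT ==
books.dept
ops
hr

Derivation:
After JOIN books (4 rows):
sales.score | sales.tag | books.score | books.tag | books.dept
40 | E | 40 | C | ops
40 | E | 40 | F | hr
7 | C | 7 | D | mkt
7 | C | 7 | C | fin
After WHERE (2 rows):
sales.score | sales.tag | books.score | books.tag | books.dept
40 | E | 40 | C | ops
40 | E | 40 | F | hr
After SELECT (2 rows):
books.dept
ops
hr
After ORDER BY (2 rows):
books.dept
ops
hr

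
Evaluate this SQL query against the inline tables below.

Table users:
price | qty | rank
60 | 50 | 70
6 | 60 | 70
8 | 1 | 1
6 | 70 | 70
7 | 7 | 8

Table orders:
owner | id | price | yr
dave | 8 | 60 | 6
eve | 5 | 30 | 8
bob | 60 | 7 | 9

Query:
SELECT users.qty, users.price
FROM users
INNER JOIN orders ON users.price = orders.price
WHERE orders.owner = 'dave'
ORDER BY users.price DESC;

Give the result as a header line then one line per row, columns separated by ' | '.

== RESULT ==
users.qty | users.price
50 | 60

Derivation:
After JOIN orders (2 rows):
users.price | users.qty | users.rank | orders.owner | orders.id | orders.price | orders.yr
60 | 50 | 70 | dave | 8 | 60 | 6
7 | 7 | 8 | bob | 60 | 7 | 9
After WHERE (1 rows):
users.price | users.qty | users.rank | orders.owner | orders.id | orders.price | orders.yr
60 | 50 | 70 | dave | 8 | 60 | 6
After SELECT (1 rows):
users.qty | users.price
50 | 60
After ORDER BY (1 rows):
users.qty | users.price
50 | 60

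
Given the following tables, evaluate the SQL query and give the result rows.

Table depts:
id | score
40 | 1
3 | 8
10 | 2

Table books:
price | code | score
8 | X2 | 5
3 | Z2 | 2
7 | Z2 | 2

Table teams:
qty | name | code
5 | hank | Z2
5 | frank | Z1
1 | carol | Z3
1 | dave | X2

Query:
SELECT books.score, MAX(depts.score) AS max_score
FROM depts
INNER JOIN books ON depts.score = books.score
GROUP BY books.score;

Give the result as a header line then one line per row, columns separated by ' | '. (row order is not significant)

After JOIN books (2 rows):
depts.id | depts.score | books.price | books.code | books.score
10 | 2 | 3 | Z2 | 2
10 | 2 | 7 | Z2 | 2
After GROUP BY (1 rows):
books.score | max_score
2 | 2

== RESULT ==
books.score | max_score
2 | 2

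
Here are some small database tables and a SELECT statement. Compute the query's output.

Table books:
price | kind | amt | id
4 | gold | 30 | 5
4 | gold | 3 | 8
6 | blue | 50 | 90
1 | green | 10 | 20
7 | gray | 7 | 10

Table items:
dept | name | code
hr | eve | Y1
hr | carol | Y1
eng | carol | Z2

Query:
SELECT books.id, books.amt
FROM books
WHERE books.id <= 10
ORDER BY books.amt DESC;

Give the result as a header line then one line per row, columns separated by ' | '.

== RESULT ==
books.id | books.amt
5 | 30
10 | 7
8 | 3

Derivation:
After WHERE (3 rows):
books.price | books.kind | books.amt | books.id
4 | gold | 30 | 5
4 | gold | 3 | 8
7 | gray | 7 | 10
After SELECT (3 rows):
books.id | books.amt
5 | 30
8 | 3
10 | 7
After ORDER BY (3 rows):
books.id | books.amt
5 | 30
10 | 7
8 | 3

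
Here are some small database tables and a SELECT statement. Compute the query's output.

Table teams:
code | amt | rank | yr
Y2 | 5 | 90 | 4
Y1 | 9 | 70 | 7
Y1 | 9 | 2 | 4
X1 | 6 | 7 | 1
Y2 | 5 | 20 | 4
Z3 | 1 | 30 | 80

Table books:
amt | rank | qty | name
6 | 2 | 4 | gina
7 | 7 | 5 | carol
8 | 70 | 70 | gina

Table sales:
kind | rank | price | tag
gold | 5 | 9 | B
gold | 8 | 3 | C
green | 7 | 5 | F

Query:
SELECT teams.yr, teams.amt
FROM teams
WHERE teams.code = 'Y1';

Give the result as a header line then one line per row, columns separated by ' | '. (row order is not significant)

== RESULT ==
teams.yr | teams.amt
7 | 9
4 | 9

Derivation:
After WHERE (2 rows):
teams.code | teams.amt | teams.rank | teams.yr
Y1 | 9 | 70 | 7
Y1 | 9 | 2 | 4
After SELECT (2 rows):
teams.yr | teams.amt
7 | 9
4 | 9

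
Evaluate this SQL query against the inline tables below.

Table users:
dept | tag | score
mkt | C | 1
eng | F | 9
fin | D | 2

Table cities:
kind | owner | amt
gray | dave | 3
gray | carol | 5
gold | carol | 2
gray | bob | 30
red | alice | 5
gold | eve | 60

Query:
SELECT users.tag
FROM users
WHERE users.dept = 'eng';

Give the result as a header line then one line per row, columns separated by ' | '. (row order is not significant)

== RESULT ==
users.tag
F

Derivation:
After WHERE (1 rows):
users.dept | users.tag | users.score
eng | F | 9
After SELECT (1 rows):
users.tag
F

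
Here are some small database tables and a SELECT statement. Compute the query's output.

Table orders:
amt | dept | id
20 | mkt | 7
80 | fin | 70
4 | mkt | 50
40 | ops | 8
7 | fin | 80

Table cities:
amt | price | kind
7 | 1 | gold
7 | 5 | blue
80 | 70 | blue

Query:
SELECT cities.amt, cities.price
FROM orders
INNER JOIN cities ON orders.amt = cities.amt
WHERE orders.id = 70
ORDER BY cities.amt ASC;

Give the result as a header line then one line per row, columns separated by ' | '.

== RESULT ==
cities.amt | cities.price
80 | 70

Derivation:
After JOIN cities (3 rows):
orders.amt | orders.dept | orders.id | cities.amt | cities.price | cities.kind
80 | fin | 70 | 80 | 70 | blue
7 | fin | 80 | 7 | 1 | gold
7 | fin | 80 | 7 | 5 | blue
After WHERE (1 rows):
orders.amt | orders.dept | orders.id | cities.amt | cities.price | cities.kind
80 | fin | 70 | 80 | 70 | blue
After SELECT (1 rows):
cities.amt | cities.price
80 | 70
After ORDER BY (1 rows):
cities.amt | cities.price
80 | 70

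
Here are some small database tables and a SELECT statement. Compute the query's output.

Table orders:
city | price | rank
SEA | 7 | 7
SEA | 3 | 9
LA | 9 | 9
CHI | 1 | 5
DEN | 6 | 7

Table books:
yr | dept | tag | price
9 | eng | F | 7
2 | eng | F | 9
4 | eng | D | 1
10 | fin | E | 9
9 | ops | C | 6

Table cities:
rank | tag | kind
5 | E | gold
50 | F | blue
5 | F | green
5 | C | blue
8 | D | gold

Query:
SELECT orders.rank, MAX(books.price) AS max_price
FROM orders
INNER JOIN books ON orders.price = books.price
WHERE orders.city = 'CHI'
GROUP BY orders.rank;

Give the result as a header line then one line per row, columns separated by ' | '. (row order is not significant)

== RESULT ==
orders.rank | max_price
5 | 1

Derivation:
After JOIN books (5 rows):
orders.city | orders.price | orders.rank | books.yr | books.dept | books.tag | books.price
SEA | 7 | 7 | 9 | eng | F | 7
LA | 9 | 9 | 2 | eng | F | 9
LA | 9 | 9 | 10 | fin | E | 9
CHI | 1 | 5 | 4 | eng | D | 1
DEN | 6 | 7 | 9 | ops | C | 6
After WHERE (1 rows):
orders.city | orders.price | orders.rank | books.yr | books.dept | books.tag | books.price
CHI | 1 | 5 | 4 | eng | D | 1
After GROUP BY (1 rows):
orders.rank | max_price
5 | 1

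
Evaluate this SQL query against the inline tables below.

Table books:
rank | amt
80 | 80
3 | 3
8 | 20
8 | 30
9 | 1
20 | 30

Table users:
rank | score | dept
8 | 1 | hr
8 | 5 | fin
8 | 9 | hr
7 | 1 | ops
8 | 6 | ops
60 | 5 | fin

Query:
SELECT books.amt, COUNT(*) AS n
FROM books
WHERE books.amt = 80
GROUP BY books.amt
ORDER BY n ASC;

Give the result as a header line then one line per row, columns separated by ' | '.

After WHERE (1 rows):
books.rank | books.amt
80 | 80
After GROUP BY (1 rows):
books.amt | n
80 | 1
After ORDER BY (1 rows):
books.amt | n
80 | 1

== RESULT ==
books.amt | n
80 | 1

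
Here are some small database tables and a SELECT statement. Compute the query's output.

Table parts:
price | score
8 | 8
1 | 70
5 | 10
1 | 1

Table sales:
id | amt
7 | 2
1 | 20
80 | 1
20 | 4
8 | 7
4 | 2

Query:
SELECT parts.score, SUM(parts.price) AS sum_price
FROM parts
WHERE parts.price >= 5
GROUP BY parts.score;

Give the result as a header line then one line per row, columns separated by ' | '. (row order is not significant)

After WHERE (2 rows):
parts.price | parts.score
8 | 8
5 | 10
After GROUP BY (2 rows):
parts.score | sum_price
8 | 8
10 | 5

== RESULT ==
parts.score | sum_price
8 | 8
10 | 5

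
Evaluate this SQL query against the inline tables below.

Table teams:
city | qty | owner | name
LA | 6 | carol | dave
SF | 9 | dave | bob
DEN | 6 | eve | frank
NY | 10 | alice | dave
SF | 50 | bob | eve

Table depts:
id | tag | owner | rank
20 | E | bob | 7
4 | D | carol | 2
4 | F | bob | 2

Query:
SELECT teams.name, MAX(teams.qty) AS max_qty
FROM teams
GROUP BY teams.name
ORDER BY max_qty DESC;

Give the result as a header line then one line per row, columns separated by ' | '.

After GROUP BY (4 rows):
teams.name | max_qty
dave | 10
bob | 9
frank | 6
eve | 50
After ORDER BY (4 rows):
teams.name | max_qty
eve | 50
dave | 10
bob | 9
frank | 6

== RESULT ==
teams.name | max_qty
eve | 50
dave | 10
bob | 9
frank | 6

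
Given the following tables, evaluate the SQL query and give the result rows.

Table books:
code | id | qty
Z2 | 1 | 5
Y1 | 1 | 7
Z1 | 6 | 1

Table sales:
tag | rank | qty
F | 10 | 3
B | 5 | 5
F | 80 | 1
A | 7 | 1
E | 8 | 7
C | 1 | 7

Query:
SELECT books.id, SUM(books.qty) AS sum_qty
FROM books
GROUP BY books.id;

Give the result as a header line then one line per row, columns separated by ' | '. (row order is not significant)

After GROUP BY (2 rows):
books.id | sum_qty
1 | 12
6 | 1

== RESULT ==
books.id | sum_qty
1 | 12
6 | 1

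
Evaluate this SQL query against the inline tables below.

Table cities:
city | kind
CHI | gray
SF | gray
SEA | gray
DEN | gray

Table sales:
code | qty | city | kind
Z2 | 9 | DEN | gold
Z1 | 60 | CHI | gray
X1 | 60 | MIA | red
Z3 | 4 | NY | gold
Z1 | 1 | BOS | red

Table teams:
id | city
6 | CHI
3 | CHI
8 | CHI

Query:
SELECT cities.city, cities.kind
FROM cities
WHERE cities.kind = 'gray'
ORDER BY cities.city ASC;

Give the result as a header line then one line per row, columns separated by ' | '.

== RESULT ==
cities.city | cities.kind
CHI | gray
DEN | gray
SEA | gray
SF | gray

Derivation:
After WHERE (4 rows):
cities.city | cities.kind
CHI | gray
SF | gray
SEA | gray
DEN | gray
After SELECT (4 rows):
cities.city | cities.kind
CHI | gray
SF | gray
SEA | gray
DEN | gray
After ORDER BY (4 rows):
cities.city | cities.kind
CHI | gray
DEN | gray
SEA | gray
SF | gray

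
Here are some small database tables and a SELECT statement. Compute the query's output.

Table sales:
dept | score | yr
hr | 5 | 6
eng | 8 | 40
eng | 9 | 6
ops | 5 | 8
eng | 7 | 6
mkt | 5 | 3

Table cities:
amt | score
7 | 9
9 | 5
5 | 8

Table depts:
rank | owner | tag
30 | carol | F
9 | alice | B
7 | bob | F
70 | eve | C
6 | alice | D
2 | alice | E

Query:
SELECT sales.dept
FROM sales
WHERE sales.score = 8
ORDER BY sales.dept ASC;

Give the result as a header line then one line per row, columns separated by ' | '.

== RESULT ==
sales.dept
eng

Derivation:
After WHERE (1 rows):
sales.dept | sales.score | sales.yr
eng | 8 | 40
After SELECT (1 rows):
sales.dept
eng
After ORDER BY (1 rows):
sales.dept
eng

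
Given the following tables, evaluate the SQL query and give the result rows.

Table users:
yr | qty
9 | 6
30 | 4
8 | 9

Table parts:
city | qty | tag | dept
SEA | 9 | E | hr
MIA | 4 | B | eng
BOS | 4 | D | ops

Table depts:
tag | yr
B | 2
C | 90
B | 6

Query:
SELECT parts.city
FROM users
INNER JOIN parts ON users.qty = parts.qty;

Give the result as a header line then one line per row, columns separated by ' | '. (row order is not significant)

After JOIN parts (3 rows):
users.yr | users.qty | parts.city | parts.qty | parts.tag | parts.dept
30 | 4 | MIA | 4 | B | eng
30 | 4 | BOS | 4 | D | ops
8 | 9 | SEA | 9 | E | hr
After SELECT (3 rows):
parts.city
MIA
BOS
SEA

== RESULT ==
parts.city
MIA
BOS
SEA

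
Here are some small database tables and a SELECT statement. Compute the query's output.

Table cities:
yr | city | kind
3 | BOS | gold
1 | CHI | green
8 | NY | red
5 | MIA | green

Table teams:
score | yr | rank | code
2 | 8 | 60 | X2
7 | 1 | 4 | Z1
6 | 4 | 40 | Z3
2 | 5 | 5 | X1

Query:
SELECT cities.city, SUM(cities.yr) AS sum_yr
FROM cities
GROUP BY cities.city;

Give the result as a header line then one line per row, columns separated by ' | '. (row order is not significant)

== RESULT ==
cities.city | sum_yr
BOS | 3
CHI | 1
NY | 8
MIA | 5

Derivation:
After GROUP BY (4 rows):
cities.city | sum_yr
BOS | 3
CHI | 1
NY | 8
MIA | 5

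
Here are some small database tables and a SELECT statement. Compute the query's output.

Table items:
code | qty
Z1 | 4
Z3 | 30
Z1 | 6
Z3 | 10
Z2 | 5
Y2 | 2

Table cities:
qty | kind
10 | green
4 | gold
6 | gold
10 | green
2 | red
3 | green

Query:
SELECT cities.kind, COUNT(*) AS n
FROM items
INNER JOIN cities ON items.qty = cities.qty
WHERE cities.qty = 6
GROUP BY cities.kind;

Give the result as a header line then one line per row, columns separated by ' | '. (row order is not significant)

After JOIN cities (5 rows):
items.code | items.qty | cities.qty | cities.kind
Z1 | 4 | 4 | gold
Z1 | 6 | 6 | gold
Z3 | 10 | 10 | green
Z3 | 10 | 10 | green
Y2 | 2 | 2 | red
After WHERE (1 rows):
items.code | items.qty | cities.qty | cities.kind
Z1 | 6 | 6 | gold
After GROUP BY (1 rows):
cities.kind | n
gold | 1

== RESULT ==
cities.kind | n
gold | 1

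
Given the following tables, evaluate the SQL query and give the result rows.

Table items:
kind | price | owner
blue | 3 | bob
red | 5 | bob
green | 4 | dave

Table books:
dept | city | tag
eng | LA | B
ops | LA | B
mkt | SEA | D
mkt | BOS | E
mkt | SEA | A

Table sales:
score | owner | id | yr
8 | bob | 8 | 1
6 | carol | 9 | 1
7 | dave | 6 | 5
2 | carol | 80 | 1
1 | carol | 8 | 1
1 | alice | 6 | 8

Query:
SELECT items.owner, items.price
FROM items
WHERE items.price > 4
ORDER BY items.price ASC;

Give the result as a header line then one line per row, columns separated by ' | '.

After WHERE (1 rows):
items.kind | items.price | items.owner
red | 5 | bob
After SELECT (1 rows):
items.owner | items.price
bob | 5
After ORDER BY (1 rows):
items.owner | items.price
bob | 5

== RESULT ==
items.owner | items.price
bob | 5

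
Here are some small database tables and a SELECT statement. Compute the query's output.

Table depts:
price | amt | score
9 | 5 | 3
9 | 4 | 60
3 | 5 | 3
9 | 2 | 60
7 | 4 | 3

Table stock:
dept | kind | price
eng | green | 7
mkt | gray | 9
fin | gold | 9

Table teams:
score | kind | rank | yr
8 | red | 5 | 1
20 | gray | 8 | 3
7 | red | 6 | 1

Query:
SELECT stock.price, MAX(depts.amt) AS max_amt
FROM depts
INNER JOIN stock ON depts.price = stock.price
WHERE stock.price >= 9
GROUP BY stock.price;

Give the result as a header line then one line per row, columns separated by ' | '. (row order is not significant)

After JOIN stock (7 rows):
depts.price | depts.amt | depts.score | stock.dept | stock.kind | stock.price
9 | 5 | 3 | mkt | gray | 9
9 | 5 | 3 | fin | gold | 9
9 | 4 | 60 | mkt | gray | 9
9 | 4 | 60 | fin | gold | 9
9 | 2 | 60 | mkt | gray | 9
9 | 2 | 60 | fin | gold | 9
7 | 4 | 3 | eng | green | 7
After WHERE (6 rows):
depts.price | depts.amt | depts.score | stock.dept | stock.kind | stock.price
9 | 5 | 3 | mkt | gray | 9
9 | 5 | 3 | fin | gold | 9
9 | 4 | 60 | mkt | gray | 9
9 | 4 | 60 | fin | gold | 9
9 | 2 | 60 | mkt | gray | 9
9 | 2 | 60 | fin | gold | 9
After GROUP BY (1 rows):
stock.price | max_amt
9 | 5

== RESULT ==
stock.price | max_amt
9 | 5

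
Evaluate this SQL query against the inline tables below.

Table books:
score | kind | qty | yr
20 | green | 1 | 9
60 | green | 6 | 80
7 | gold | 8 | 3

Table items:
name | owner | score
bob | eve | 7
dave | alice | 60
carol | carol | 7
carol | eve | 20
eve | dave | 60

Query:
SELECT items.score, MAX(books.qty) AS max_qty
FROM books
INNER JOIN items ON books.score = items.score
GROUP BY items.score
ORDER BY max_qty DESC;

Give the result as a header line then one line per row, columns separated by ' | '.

== RESULT ==
items.score | max_qty
7 | 8
60 | 6
20 | 1

Derivation:
After JOIN items (5 rows):
books.score | books.kind | books.qty | books.yr | items.name | items.owner | items.score
20 | green | 1 | 9 | carol | eve | 20
60 | green | 6 | 80 | dave | alice | 60
60 | green | 6 | 80 | eve | dave | 60
7 | gold | 8 | 3 | bob | eve | 7
7 | gold | 8 | 3 | carol | carol | 7
After GROUP BY (3 rows):
items.score | max_qty
20 | 1
60 | 6
7 | 8
After ORDER BY (3 rows):
items.score | max_qty
7 | 8
60 | 6
20 | 1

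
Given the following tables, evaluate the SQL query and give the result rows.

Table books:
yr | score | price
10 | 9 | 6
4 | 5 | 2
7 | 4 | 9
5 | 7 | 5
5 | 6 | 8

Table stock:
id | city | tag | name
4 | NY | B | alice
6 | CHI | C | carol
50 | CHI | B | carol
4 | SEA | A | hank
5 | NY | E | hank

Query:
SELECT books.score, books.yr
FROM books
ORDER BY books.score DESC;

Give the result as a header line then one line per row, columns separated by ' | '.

== RESULT ==
books.score | books.yr
9 | 10
7 | 5
6 | 5
5 | 4
4 | 7

Derivation:
After SELECT (5 rows):
books.score | books.yr
9 | 10
5 | 4
4 | 7
7 | 5
6 | 5
After ORDER BY (5 rows):
books.score | books.yr
9 | 10
7 | 5
6 | 5
5 | 4
4 | 7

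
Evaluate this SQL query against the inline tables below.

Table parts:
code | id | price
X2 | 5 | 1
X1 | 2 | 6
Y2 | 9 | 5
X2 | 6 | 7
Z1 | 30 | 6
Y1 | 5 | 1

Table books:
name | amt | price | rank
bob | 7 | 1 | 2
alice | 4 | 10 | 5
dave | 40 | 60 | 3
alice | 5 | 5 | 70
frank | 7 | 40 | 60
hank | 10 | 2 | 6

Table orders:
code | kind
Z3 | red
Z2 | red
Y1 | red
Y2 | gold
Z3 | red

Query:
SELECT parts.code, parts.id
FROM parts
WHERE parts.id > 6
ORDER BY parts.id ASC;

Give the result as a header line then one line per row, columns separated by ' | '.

== RESULT ==
parts.code | parts.id
Y2 | 9
Z1 | 30

Derivation:
After WHERE (2 rows):
parts.code | parts.id | parts.price
Y2 | 9 | 5
Z1 | 30 | 6
After SELECT (2 rows):
parts.code | parts.id
Y2 | 9
Z1 | 30
After ORDER BY (2 rows):
parts.code | parts.id
Y2 | 9
Z1 | 30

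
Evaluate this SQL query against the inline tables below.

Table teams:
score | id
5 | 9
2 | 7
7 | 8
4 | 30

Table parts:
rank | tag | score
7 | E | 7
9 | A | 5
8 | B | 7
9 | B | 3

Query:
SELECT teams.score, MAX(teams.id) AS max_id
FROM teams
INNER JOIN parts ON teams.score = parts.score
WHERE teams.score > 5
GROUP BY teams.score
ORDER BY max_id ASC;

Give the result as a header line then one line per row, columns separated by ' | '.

After JOIN parts (3 rows):
teams.score | teams.id | parts.rank | parts.tag | parts.score
5 | 9 | 9 | A | 5
7 | 8 | 7 | E | 7
7 | 8 | 8 | B | 7
After WHERE (2 rows):
teams.score | teams.id | parts.rank | parts.tag | parts.score
7 | 8 | 7 | E | 7
7 | 8 | 8 | B | 7
After GROUP BY (1 rows):
teams.score | max_id
7 | 8
After ORDER BY (1 rows):
teams.score | max_id
7 | 8

== RESULT ==
teams.score | max_id
7 | 8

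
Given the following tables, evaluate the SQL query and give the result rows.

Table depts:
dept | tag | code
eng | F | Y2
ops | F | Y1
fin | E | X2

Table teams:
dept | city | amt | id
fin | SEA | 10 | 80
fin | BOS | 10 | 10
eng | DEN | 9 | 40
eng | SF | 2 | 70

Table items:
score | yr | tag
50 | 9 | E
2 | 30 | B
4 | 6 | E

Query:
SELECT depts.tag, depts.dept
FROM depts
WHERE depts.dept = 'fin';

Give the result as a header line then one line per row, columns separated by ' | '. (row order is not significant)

== RESULT ==
depts.tag | depts.dept
E | fin

Derivation:
After WHERE (1 rows):
depts.dept | depts.tag | depts.code
fin | E | X2
After SELECT (1 rows):
depts.tag | depts.dept
E | fin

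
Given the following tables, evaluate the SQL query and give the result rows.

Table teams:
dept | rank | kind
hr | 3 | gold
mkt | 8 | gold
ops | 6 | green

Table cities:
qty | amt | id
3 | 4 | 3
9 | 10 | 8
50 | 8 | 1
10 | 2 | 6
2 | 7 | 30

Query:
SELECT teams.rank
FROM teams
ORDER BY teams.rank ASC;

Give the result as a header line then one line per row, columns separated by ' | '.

== RESULT ==
teams.rank
3
6
8

Derivation:
After SELECT (3 rows):
teams.rank
3
8
6
After ORDER BY (3 rows):
teams.rank
3
6
8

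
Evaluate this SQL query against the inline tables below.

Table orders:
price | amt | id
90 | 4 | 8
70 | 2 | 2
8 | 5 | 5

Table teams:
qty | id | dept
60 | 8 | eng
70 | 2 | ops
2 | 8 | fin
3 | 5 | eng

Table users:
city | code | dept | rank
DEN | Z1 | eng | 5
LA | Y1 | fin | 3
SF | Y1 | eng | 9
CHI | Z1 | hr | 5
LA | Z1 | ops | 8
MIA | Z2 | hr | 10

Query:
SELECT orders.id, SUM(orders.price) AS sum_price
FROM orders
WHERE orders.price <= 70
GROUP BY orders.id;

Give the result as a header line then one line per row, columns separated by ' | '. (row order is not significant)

After WHERE (2 rows):
orders.price | orders.amt | orders.id
70 | 2 | 2
8 | 5 | 5
After GROUP BY (2 rows):
orders.id | sum_price
2 | 70
5 | 8

== RESULT ==
orders.id | sum_price
2 | 70
5 | 8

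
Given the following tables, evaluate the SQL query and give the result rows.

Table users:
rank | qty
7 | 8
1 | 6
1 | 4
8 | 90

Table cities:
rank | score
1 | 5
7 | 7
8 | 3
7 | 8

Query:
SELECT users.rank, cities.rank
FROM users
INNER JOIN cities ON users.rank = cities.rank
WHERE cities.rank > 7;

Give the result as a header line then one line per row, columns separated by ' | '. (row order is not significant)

== RESULT ==
users.rank | cities.rank
8 | 8

Derivation:
After JOIN cities (5 rows):
users.rank | users.qty | cities.rank | cities.score
7 | 8 | 7 | 7
7 | 8 | 7 | 8
1 | 6 | 1 | 5
1 | 4 | 1 | 5
8 | 90 | 8 | 3
After WHERE (1 rows):
users.rank | users.qty | cities.rank | cities.score
8 | 90 | 8 | 3
After SELECT (1 rows):
users.rank | cities.rank
8 | 8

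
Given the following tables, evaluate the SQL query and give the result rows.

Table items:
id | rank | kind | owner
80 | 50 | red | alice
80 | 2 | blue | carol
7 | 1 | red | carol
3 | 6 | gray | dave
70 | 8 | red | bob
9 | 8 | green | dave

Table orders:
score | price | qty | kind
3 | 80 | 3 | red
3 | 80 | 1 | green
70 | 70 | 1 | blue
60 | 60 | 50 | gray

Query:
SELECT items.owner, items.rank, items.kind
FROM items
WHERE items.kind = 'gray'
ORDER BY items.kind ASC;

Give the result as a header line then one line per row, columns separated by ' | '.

After WHERE (1 rows):
items.id | items.rank | items.kind | items.owner
3 | 6 | gray | dave
After SELECT (1 rows):
items.owner | items.rank | items.kind
dave | 6 | gray
After ORDER BY (1 rows):
items.owner | items.rank | items.kind
dave | 6 | gray

== RESULT ==
items.owner | items.rank | items.kind
dave | 6 | gray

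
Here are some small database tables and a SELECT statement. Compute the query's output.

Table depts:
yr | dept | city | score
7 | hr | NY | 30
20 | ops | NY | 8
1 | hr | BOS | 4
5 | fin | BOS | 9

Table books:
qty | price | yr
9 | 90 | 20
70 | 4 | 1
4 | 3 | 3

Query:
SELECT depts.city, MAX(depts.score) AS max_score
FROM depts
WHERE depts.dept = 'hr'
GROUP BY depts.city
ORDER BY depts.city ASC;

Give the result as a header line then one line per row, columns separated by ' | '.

== RESULT ==
depts.city | max_score
BOS | 4
NY | 30

Derivation:
After WHERE (2 rows):
depts.yr | depts.dept | depts.city | depts.score
7 | hr | NY | 30
1 | hr | BOS | 4
After GROUP BY (2 rows):
depts.city | max_score
NY | 30
BOS | 4
After ORDER BY (2 rows):
depts.city | max_score
BOS | 4
NY | 30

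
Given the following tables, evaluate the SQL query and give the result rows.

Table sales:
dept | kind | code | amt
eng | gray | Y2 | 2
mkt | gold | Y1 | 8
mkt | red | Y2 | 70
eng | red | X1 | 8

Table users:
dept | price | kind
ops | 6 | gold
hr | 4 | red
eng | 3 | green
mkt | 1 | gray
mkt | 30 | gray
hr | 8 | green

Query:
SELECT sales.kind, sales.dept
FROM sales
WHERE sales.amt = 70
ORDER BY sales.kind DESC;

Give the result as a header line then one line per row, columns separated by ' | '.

After WHERE (1 rows):
sales.dept | sales.kind | sales.code | sales.amt
mkt | red | Y2 | 70
After SELECT (1 rows):
sales.kind | sales.dept
red | mkt
After ORDER BY (1 rows):
sales.kind | sales.dept
red | mkt

== RESULT ==
sales.kind | sales.dept
red | mkt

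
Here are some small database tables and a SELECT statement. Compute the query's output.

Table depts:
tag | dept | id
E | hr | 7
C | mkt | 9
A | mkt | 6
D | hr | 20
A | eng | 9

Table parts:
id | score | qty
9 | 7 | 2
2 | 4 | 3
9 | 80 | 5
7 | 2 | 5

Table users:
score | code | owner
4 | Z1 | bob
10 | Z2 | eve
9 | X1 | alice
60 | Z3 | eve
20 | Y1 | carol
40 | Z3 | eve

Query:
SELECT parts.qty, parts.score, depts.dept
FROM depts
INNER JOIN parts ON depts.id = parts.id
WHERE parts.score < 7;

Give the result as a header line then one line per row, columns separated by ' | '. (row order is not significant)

After JOIN parts (5 rows):
depts.tag | depts.dept | depts.id | parts.id | parts.score | parts.qty
E | hr | 7 | 7 | 2 | 5
C | mkt | 9 | 9 | 7 | 2
C | mkt | 9 | 9 | 80 | 5
A | eng | 9 | 9 | 7 | 2
A | eng | 9 | 9 | 80 | 5
After WHERE (1 rows):
depts.tag | depts.dept | depts.id | parts.id | parts.score | parts.qty
E | hr | 7 | 7 | 2 | 5
After SELECT (1 rows):
parts.qty | parts.score | depts.dept
5 | 2 | hr

== RESULT ==
parts.qty | parts.score | depts.dept
5 | 2 | hr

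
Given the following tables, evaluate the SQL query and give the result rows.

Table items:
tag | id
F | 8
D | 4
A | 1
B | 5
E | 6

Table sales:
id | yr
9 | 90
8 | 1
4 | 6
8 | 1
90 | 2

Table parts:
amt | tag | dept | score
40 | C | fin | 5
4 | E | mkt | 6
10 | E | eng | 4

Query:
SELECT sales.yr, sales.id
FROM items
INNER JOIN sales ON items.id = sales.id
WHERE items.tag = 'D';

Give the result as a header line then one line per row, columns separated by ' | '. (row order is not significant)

After JOIN sales (3 rows):
items.tag | items.id | sales.id | sales.yr
F | 8 | 8 | 1
F | 8 | 8 | 1
D | 4 | 4 | 6
After WHERE (1 rows):
items.tag | items.id | sales.id | sales.yr
D | 4 | 4 | 6
After SELECT (1 rows):
sales.yr | sales.id
6 | 4

== RESULT ==
sales.yr | sales.id
6 | 4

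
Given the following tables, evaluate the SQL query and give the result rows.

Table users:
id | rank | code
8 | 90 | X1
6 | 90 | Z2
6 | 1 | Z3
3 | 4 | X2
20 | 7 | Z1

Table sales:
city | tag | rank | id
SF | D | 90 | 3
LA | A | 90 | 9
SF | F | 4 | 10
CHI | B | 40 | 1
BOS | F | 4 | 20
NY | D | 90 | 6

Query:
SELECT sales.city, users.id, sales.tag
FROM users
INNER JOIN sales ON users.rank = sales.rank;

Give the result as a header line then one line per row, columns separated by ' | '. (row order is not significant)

After JOIN sales (8 rows):
users.id | users.rank | users.code | sales.city | sales.tag | sales.rank | sales.id
8 | 90 | X1 | SF | D | 90 | 3
8 | 90 | X1 | LA | A | 90 | 9
8 | 90 | X1 | NY | D | 90 | 6
6 | 90 | Z2 | SF | D | 90 | 3
6 | 90 | Z2 | LA | A | 90 | 9
6 | 90 | Z2 | NY | D | 90 | 6
3 | 4 | X2 | SF | F | 4 | 10
3 | 4 | X2 | BOS | F | 4 | 20
After SELECT (8 rows):
sales.city | users.id | sales.tag
SF | 8 | D
LA | 8 | A
NY | 8 | D
SF | 6 | D
LA | 6 | A
NY | 6 | D
SF | 3 | F
BOS | 3 | F

== RESULT ==
sales.city | users.id | sales.tag
SF | 8 | D
LA | 8 | A
NY | 8 | D
SF | 6 | D
LA | 6 | A
NY | 6 | D
SF | 3 | F
BOS | 3 | F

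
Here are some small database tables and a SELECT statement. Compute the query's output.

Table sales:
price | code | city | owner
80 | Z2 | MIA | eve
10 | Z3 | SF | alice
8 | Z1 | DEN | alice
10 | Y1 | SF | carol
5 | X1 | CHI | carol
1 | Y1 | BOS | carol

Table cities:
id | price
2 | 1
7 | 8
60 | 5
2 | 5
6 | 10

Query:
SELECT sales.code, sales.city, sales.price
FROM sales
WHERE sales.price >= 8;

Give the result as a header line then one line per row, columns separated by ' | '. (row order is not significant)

After WHERE (4 rows):
sales.price | sales.code | sales.city | sales.owner
80 | Z2 | MIA | eve
10 | Z3 | SF | alice
8 | Z1 | DEN | alice
10 | Y1 | SF | carol
After SELECT (4 rows):
sales.code | sales.city | sales.price
Z2 | MIA | 80
Z3 | SF | 10
Z1 | DEN | 8
Y1 | SF | 10

== RESULT ==
sales.code | sales.city | sales.price
Z2 | MIA | 80
Z3 | SF | 10
Z1 | DEN | 8
Y1 | SF | 10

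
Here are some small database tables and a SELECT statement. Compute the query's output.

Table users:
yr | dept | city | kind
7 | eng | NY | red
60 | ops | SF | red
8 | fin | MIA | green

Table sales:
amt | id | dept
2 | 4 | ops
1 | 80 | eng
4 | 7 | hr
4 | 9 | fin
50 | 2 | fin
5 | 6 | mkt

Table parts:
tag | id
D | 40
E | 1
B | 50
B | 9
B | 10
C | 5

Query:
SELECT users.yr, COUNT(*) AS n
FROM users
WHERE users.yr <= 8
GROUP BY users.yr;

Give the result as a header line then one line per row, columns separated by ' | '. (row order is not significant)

After WHERE (2 rows):
users.yr | users.dept | users.city | users.kind
7 | eng | NY | red
8 | fin | MIA | green
After GROUP BY (2 rows):
users.yr | n
7 | 1
8 | 1

== RESULT ==
users.yr | n
7 | 1
8 | 1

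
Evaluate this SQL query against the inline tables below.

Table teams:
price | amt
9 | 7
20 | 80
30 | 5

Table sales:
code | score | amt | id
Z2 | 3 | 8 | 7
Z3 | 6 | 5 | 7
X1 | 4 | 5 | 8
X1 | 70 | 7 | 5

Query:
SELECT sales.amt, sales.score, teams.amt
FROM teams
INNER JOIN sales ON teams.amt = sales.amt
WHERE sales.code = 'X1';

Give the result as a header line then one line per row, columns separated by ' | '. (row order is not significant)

After JOIN sales (3 rows):
teams.price | teams.amt | sales.code | sales.score | sales.amt | sales.id
9 | 7 | X1 | 70 | 7 | 5
30 | 5 | Z3 | 6 | 5 | 7
30 | 5 | X1 | 4 | 5 | 8
After WHERE (2 rows):
teams.price | teams.amt | sales.code | sales.score | sales.amt | sales.id
9 | 7 | X1 | 70 | 7 | 5
30 | 5 | X1 | 4 | 5 | 8
After SELECT (2 rows):
sales.amt | sales.score | teams.amt
7 | 70 | 7
5 | 4 | 5

== RESULT ==
sales.amt | sales.score | teams.amt
7 | 70 | 7
5 | 4 | 5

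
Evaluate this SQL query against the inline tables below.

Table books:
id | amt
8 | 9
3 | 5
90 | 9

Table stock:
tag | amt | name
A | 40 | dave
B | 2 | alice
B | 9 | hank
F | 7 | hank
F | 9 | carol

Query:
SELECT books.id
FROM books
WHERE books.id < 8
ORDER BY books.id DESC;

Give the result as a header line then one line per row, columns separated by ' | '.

After WHERE (1 rows):
books.id | books.amt
3 | 5
After SELECT (1 rows):
books.id
3
After ORDER BY (1 rows):
books.id
3

== RESULT ==
books.id
3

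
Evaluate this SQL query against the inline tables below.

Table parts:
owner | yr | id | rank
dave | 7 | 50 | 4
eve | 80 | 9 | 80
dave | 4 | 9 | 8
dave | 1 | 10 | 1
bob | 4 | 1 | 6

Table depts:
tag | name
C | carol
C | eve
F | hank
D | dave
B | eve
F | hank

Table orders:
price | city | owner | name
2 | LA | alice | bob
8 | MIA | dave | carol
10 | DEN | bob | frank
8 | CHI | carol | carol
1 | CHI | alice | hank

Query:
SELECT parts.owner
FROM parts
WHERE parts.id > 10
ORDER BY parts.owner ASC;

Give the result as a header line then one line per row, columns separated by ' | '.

After WHERE (1 rows):
parts.owner | parts.yr | parts.id | parts.rank
dave | 7 | 50 | 4
After SELECT (1 rows):
parts.owner
dave
After ORDER BY (1 rows):
parts.owner
dave

== RESULT ==
parts.owner
dave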